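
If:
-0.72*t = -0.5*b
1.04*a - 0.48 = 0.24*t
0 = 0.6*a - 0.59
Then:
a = 0.98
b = 3.26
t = 2.26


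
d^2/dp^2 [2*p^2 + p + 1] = 4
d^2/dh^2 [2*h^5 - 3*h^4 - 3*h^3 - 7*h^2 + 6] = 40*h^3 - 36*h^2 - 18*h - 14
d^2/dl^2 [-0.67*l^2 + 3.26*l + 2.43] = -1.34000000000000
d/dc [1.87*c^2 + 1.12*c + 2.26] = 3.74*c + 1.12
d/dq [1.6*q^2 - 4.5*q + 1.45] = 3.2*q - 4.5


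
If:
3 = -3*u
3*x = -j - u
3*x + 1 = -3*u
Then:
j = -1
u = -1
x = 2/3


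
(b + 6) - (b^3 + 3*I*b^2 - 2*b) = -b^3 - 3*I*b^2 + 3*b + 6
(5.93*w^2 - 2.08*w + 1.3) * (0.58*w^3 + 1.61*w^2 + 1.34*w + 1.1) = 3.4394*w^5 + 8.3409*w^4 + 5.3514*w^3 + 5.8288*w^2 - 0.546*w + 1.43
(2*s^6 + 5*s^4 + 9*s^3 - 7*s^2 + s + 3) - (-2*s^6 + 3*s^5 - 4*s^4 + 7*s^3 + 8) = 4*s^6 - 3*s^5 + 9*s^4 + 2*s^3 - 7*s^2 + s - 5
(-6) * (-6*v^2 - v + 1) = 36*v^2 + 6*v - 6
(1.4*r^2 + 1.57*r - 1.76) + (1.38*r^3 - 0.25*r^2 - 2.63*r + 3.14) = 1.38*r^3 + 1.15*r^2 - 1.06*r + 1.38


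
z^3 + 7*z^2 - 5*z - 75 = (z - 3)*(z + 5)^2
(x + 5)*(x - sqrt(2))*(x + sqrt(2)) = x^3 + 5*x^2 - 2*x - 10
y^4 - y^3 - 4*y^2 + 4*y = y*(y - 2)*(y - 1)*(y + 2)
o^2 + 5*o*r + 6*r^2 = (o + 2*r)*(o + 3*r)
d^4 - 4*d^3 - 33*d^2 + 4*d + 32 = (d - 8)*(d - 1)*(d + 1)*(d + 4)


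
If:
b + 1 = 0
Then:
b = -1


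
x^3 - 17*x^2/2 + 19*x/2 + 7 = (x - 7)*(x - 2)*(x + 1/2)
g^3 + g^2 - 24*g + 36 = (g - 3)*(g - 2)*(g + 6)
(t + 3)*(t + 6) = t^2 + 9*t + 18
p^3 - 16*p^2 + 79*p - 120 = (p - 8)*(p - 5)*(p - 3)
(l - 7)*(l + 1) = l^2 - 6*l - 7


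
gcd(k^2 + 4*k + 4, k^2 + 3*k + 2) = k + 2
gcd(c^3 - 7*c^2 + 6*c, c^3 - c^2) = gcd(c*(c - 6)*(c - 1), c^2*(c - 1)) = c^2 - c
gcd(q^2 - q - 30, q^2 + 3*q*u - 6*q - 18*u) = q - 6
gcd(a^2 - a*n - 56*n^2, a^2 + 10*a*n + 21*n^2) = a + 7*n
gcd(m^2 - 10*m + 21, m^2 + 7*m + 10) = 1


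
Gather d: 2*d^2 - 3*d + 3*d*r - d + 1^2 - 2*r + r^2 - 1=2*d^2 + d*(3*r - 4) + r^2 - 2*r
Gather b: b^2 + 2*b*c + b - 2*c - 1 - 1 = b^2 + b*(2*c + 1) - 2*c - 2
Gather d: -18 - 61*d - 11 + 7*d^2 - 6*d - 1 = 7*d^2 - 67*d - 30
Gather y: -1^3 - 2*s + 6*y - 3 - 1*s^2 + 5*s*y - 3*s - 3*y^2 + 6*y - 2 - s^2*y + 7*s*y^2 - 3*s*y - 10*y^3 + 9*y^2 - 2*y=-s^2 - 5*s - 10*y^3 + y^2*(7*s + 6) + y*(-s^2 + 2*s + 10) - 6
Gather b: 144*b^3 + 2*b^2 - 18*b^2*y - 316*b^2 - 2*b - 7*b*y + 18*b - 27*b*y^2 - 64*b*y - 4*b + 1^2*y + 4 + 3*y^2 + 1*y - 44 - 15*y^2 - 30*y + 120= 144*b^3 + b^2*(-18*y - 314) + b*(-27*y^2 - 71*y + 12) - 12*y^2 - 28*y + 80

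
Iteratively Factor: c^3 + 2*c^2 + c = (c + 1)*(c^2 + c) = (c + 1)^2*(c)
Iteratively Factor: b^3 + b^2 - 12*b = (b)*(b^2 + b - 12) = b*(b + 4)*(b - 3)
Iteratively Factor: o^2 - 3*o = (o - 3)*(o)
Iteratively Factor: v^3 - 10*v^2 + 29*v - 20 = (v - 4)*(v^2 - 6*v + 5) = (v - 5)*(v - 4)*(v - 1)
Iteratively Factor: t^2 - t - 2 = (t + 1)*(t - 2)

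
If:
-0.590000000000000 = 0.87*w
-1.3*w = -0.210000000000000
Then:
No Solution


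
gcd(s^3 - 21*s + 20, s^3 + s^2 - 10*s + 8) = s - 1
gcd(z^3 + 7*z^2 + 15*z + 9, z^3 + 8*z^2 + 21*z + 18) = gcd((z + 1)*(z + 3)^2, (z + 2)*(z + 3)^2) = z^2 + 6*z + 9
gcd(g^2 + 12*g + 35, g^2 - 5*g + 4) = 1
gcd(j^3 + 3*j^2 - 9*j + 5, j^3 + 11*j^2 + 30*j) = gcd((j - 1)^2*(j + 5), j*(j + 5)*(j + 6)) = j + 5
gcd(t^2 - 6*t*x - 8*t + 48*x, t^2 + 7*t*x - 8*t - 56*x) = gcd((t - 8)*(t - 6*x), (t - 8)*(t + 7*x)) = t - 8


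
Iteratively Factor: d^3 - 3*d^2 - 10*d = (d)*(d^2 - 3*d - 10) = d*(d - 5)*(d + 2)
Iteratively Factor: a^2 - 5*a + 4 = (a - 4)*(a - 1)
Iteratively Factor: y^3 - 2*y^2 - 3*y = (y + 1)*(y^2 - 3*y) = (y - 3)*(y + 1)*(y)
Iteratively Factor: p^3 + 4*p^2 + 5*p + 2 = (p + 2)*(p^2 + 2*p + 1) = (p + 1)*(p + 2)*(p + 1)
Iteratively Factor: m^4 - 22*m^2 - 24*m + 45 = (m - 5)*(m^3 + 5*m^2 + 3*m - 9) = (m - 5)*(m + 3)*(m^2 + 2*m - 3) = (m - 5)*(m - 1)*(m + 3)*(m + 3)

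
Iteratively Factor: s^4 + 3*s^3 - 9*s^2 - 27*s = (s + 3)*(s^3 - 9*s) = s*(s + 3)*(s^2 - 9) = s*(s - 3)*(s + 3)*(s + 3)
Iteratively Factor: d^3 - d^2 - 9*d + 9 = (d - 3)*(d^2 + 2*d - 3) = (d - 3)*(d + 3)*(d - 1)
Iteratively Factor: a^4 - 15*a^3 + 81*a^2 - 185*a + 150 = (a - 3)*(a^3 - 12*a^2 + 45*a - 50) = (a - 5)*(a - 3)*(a^2 - 7*a + 10) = (a - 5)*(a - 3)*(a - 2)*(a - 5)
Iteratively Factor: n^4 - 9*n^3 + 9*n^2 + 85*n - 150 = (n + 3)*(n^3 - 12*n^2 + 45*n - 50) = (n - 5)*(n + 3)*(n^2 - 7*n + 10) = (n - 5)^2*(n + 3)*(n - 2)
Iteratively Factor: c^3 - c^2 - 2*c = (c + 1)*(c^2 - 2*c) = c*(c + 1)*(c - 2)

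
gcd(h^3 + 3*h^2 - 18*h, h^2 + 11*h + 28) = 1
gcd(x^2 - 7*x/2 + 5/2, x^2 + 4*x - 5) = x - 1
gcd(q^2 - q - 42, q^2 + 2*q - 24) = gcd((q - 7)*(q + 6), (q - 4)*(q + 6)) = q + 6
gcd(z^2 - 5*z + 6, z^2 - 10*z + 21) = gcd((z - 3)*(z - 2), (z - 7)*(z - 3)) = z - 3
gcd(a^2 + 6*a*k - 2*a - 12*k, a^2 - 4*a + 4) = a - 2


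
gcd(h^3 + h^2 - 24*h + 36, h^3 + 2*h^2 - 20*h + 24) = h^2 + 4*h - 12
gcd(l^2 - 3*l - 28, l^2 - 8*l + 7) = l - 7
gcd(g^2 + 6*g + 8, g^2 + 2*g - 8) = g + 4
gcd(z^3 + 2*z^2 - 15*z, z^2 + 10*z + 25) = z + 5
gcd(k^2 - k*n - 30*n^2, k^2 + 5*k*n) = k + 5*n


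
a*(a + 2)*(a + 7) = a^3 + 9*a^2 + 14*a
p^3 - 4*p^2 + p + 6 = (p - 3)*(p - 2)*(p + 1)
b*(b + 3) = b^2 + 3*b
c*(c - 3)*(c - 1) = c^3 - 4*c^2 + 3*c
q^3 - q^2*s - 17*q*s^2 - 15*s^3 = (q - 5*s)*(q + s)*(q + 3*s)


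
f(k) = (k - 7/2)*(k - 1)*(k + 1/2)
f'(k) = (k - 7/2)*(k - 1) + (k - 7/2)*(k + 1/2) + (k - 1)*(k + 1/2) = 3*k^2 - 8*k + 5/4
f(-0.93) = -3.68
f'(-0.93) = 11.28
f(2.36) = -4.43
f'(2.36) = -0.92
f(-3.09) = -69.81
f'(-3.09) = 54.61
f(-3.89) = -122.50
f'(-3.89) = 77.77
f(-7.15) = -577.20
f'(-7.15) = 211.82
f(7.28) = 184.68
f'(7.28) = 102.01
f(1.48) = -1.92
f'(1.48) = -4.02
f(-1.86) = -20.85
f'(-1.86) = 26.51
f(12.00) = 1168.75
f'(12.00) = 337.25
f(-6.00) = -365.75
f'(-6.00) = 157.25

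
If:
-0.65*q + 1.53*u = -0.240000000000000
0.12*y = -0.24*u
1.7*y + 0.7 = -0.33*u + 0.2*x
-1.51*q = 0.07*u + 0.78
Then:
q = -0.50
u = -0.37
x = 9.16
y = 0.74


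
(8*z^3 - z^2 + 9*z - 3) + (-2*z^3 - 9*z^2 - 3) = 6*z^3 - 10*z^2 + 9*z - 6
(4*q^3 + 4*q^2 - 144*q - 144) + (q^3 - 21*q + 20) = 5*q^3 + 4*q^2 - 165*q - 124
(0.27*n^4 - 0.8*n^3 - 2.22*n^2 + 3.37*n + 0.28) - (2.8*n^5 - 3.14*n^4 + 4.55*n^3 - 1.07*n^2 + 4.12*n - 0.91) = -2.8*n^5 + 3.41*n^4 - 5.35*n^3 - 1.15*n^2 - 0.75*n + 1.19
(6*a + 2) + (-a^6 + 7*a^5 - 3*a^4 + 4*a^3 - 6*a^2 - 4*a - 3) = -a^6 + 7*a^5 - 3*a^4 + 4*a^3 - 6*a^2 + 2*a - 1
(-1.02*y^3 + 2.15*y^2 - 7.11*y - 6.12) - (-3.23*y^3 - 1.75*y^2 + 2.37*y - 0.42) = 2.21*y^3 + 3.9*y^2 - 9.48*y - 5.7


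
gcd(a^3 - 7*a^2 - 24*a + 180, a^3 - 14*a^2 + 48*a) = a - 6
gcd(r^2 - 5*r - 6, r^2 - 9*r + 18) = r - 6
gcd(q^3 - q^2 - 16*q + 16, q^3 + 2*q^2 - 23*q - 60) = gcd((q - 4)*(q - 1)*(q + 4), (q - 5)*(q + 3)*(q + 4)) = q + 4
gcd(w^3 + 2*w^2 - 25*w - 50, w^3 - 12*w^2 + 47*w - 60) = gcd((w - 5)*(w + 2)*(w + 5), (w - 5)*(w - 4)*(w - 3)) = w - 5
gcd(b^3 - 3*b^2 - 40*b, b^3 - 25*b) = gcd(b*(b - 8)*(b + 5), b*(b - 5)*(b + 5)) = b^2 + 5*b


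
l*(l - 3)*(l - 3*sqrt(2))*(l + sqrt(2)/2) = l^4 - 5*sqrt(2)*l^3/2 - 3*l^3 - 3*l^2 + 15*sqrt(2)*l^2/2 + 9*l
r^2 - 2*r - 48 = (r - 8)*(r + 6)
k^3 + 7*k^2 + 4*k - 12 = (k - 1)*(k + 2)*(k + 6)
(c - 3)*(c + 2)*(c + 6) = c^3 + 5*c^2 - 12*c - 36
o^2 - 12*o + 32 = (o - 8)*(o - 4)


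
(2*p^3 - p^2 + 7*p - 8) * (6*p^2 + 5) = 12*p^5 - 6*p^4 + 52*p^3 - 53*p^2 + 35*p - 40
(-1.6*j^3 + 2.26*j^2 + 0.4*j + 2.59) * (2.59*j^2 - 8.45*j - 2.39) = -4.144*j^5 + 19.3734*j^4 - 14.237*j^3 - 2.0733*j^2 - 22.8415*j - 6.1901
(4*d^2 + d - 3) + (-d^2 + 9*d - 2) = 3*d^2 + 10*d - 5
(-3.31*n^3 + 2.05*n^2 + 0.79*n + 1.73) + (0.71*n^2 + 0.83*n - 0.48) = -3.31*n^3 + 2.76*n^2 + 1.62*n + 1.25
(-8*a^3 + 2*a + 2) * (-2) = 16*a^3 - 4*a - 4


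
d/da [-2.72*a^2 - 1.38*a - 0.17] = -5.44*a - 1.38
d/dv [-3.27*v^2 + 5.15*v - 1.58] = 5.15 - 6.54*v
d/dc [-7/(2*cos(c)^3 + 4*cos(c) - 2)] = 7*(3*sin(c)^2 - 5)*sin(c)/(2*(cos(c)^3 + 2*cos(c) - 1)^2)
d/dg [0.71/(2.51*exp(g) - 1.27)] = -1.7821*exp(g)/(2.51*exp(g) - 1.27)^2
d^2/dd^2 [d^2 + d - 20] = 2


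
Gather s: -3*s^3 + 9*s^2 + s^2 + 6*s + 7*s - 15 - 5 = -3*s^3 + 10*s^2 + 13*s - 20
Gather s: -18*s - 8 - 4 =-18*s - 12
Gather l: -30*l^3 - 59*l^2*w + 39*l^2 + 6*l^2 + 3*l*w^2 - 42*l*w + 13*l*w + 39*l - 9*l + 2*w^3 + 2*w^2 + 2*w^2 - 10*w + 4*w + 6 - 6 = -30*l^3 + l^2*(45 - 59*w) + l*(3*w^2 - 29*w + 30) + 2*w^3 + 4*w^2 - 6*w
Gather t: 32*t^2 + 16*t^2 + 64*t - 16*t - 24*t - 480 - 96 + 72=48*t^2 + 24*t - 504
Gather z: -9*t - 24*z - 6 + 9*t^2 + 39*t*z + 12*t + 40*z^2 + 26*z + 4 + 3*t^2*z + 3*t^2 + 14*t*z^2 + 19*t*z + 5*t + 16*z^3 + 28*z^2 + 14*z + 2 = 12*t^2 + 8*t + 16*z^3 + z^2*(14*t + 68) + z*(3*t^2 + 58*t + 16)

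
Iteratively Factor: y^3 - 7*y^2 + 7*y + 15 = (y - 3)*(y^2 - 4*y - 5) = (y - 5)*(y - 3)*(y + 1)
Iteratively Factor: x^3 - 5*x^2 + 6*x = (x)*(x^2 - 5*x + 6) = x*(x - 2)*(x - 3)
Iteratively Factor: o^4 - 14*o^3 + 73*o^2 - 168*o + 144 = (o - 3)*(o^3 - 11*o^2 + 40*o - 48) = (o - 4)*(o - 3)*(o^2 - 7*o + 12) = (o - 4)*(o - 3)^2*(o - 4)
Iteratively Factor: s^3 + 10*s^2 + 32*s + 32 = (s + 4)*(s^2 + 6*s + 8) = (s + 2)*(s + 4)*(s + 4)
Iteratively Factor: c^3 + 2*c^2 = (c + 2)*(c^2) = c*(c + 2)*(c)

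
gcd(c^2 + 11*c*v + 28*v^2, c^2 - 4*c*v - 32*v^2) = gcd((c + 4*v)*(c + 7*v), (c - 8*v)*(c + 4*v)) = c + 4*v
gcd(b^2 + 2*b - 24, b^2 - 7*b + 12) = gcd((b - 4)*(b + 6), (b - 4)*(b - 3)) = b - 4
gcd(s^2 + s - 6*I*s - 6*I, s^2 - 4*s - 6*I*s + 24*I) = s - 6*I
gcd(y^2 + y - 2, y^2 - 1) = y - 1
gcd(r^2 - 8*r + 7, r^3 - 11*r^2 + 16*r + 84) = r - 7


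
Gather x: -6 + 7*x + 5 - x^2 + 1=-x^2 + 7*x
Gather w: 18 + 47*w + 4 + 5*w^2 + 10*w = 5*w^2 + 57*w + 22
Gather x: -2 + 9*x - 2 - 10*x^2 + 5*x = -10*x^2 + 14*x - 4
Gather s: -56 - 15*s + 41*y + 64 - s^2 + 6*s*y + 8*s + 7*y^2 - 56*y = -s^2 + s*(6*y - 7) + 7*y^2 - 15*y + 8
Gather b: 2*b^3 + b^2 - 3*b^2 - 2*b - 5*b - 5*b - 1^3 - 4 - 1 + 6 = 2*b^3 - 2*b^2 - 12*b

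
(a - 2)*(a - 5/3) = a^2 - 11*a/3 + 10/3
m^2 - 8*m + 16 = (m - 4)^2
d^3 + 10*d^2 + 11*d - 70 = (d - 2)*(d + 5)*(d + 7)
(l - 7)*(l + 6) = l^2 - l - 42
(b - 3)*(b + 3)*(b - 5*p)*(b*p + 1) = b^4*p - 5*b^3*p^2 + b^3 - 14*b^2*p + 45*b*p^2 - 9*b + 45*p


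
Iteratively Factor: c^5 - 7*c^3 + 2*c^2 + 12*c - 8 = (c - 1)*(c^4 + c^3 - 6*c^2 - 4*c + 8) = (c - 1)^2*(c^3 + 2*c^2 - 4*c - 8) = (c - 1)^2*(c + 2)*(c^2 - 4) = (c - 2)*(c - 1)^2*(c + 2)*(c + 2)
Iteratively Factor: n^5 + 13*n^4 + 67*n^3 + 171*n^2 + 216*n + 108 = (n + 3)*(n^4 + 10*n^3 + 37*n^2 + 60*n + 36) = (n + 2)*(n + 3)*(n^3 + 8*n^2 + 21*n + 18) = (n + 2)*(n + 3)^2*(n^2 + 5*n + 6) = (n + 2)*(n + 3)^3*(n + 2)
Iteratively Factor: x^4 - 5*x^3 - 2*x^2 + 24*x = (x)*(x^3 - 5*x^2 - 2*x + 24) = x*(x - 3)*(x^2 - 2*x - 8) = x*(x - 4)*(x - 3)*(x + 2)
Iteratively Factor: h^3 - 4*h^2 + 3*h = (h)*(h^2 - 4*h + 3) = h*(h - 3)*(h - 1)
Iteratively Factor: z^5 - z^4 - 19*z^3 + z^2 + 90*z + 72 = (z - 3)*(z^4 + 2*z^3 - 13*z^2 - 38*z - 24) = (z - 3)*(z + 1)*(z^3 + z^2 - 14*z - 24) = (z - 3)*(z + 1)*(z + 2)*(z^2 - z - 12) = (z - 3)*(z + 1)*(z + 2)*(z + 3)*(z - 4)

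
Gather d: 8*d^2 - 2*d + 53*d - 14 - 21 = 8*d^2 + 51*d - 35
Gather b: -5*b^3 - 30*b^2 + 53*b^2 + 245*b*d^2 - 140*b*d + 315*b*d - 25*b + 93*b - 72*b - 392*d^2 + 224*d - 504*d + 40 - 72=-5*b^3 + 23*b^2 + b*(245*d^2 + 175*d - 4) - 392*d^2 - 280*d - 32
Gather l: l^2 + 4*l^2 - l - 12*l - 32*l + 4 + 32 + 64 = 5*l^2 - 45*l + 100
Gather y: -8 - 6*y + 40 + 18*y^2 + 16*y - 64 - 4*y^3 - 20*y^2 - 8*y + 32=-4*y^3 - 2*y^2 + 2*y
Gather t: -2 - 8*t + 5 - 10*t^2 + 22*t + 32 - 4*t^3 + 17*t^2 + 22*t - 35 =-4*t^3 + 7*t^2 + 36*t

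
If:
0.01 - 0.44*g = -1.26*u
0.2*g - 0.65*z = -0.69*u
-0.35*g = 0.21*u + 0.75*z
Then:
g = 0.01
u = -0.00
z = -0.00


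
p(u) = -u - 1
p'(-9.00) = -1.00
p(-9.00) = 8.00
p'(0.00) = -1.00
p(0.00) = -1.00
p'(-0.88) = -1.00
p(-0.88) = -0.12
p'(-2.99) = -1.00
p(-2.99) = 1.99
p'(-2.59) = -1.00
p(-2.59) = 1.59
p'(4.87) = -1.00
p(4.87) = -5.87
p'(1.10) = -1.00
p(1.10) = -2.10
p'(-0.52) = -1.00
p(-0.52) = -0.48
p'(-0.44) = -1.00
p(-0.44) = -0.56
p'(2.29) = -1.00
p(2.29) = -3.29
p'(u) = -1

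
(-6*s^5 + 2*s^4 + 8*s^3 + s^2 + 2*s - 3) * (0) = 0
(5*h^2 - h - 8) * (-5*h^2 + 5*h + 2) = -25*h^4 + 30*h^3 + 45*h^2 - 42*h - 16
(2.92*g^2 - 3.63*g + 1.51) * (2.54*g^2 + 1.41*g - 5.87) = 7.4168*g^4 - 5.103*g^3 - 18.4233*g^2 + 23.4372*g - 8.8637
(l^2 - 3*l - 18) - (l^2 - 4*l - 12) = l - 6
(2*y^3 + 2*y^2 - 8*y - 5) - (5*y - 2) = 2*y^3 + 2*y^2 - 13*y - 3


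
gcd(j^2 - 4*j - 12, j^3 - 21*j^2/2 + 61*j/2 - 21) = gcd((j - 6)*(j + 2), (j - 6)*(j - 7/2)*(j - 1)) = j - 6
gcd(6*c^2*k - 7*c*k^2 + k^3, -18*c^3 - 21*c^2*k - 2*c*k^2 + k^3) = 6*c - k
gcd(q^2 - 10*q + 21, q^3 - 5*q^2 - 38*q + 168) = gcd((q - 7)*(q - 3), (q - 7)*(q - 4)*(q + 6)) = q - 7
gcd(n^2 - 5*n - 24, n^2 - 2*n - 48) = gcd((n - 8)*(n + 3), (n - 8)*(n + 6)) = n - 8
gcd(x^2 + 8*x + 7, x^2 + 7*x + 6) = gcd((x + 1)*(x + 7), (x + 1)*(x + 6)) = x + 1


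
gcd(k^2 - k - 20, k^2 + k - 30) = k - 5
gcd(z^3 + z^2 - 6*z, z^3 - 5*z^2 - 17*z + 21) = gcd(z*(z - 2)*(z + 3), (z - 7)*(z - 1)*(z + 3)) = z + 3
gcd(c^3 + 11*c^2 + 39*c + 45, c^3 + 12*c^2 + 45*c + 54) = c^2 + 6*c + 9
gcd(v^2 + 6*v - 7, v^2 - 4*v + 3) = v - 1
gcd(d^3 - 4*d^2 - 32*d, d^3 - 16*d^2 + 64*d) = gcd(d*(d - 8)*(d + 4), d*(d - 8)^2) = d^2 - 8*d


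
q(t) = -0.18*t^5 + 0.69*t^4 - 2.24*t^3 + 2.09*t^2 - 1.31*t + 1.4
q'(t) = -0.9*t^4 + 2.76*t^3 - 6.72*t^2 + 4.18*t - 1.31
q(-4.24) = 684.94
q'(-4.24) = -641.10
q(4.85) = -312.60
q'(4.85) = -322.21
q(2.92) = -28.42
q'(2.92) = -43.12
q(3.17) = -41.05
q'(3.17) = -58.55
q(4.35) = -182.43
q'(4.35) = -205.36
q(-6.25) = 3407.57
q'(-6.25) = -2337.05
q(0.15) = 1.24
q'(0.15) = -0.83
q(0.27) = 1.16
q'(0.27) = -0.62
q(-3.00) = 184.25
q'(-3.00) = -221.75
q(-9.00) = 16971.35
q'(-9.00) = -8500.19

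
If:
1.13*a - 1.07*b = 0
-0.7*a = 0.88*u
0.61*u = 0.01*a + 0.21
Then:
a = -0.42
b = -0.45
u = 0.34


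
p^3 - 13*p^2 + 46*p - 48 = (p - 8)*(p - 3)*(p - 2)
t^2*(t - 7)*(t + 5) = t^4 - 2*t^3 - 35*t^2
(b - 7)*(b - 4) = b^2 - 11*b + 28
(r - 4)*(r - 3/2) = r^2 - 11*r/2 + 6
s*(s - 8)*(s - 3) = s^3 - 11*s^2 + 24*s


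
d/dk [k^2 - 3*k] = 2*k - 3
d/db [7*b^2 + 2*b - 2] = 14*b + 2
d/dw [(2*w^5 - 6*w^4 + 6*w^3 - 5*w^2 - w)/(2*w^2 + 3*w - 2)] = (12*w^6 - 62*w^4 + 84*w^3 - 49*w^2 + 20*w + 2)/(4*w^4 + 12*w^3 + w^2 - 12*w + 4)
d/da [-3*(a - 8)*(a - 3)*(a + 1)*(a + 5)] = -12*a^3 + 45*a^2 + 222*a - 267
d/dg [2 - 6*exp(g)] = -6*exp(g)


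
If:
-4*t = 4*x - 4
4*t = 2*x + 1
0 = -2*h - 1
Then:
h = -1/2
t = 1/2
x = 1/2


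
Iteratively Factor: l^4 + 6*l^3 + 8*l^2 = (l)*(l^3 + 6*l^2 + 8*l) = l^2*(l^2 + 6*l + 8) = l^2*(l + 4)*(l + 2)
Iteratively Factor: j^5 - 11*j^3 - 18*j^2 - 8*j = (j - 4)*(j^4 + 4*j^3 + 5*j^2 + 2*j) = (j - 4)*(j + 2)*(j^3 + 2*j^2 + j) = (j - 4)*(j + 1)*(j + 2)*(j^2 + j) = j*(j - 4)*(j + 1)*(j + 2)*(j + 1)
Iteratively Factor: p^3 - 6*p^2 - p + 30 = (p + 2)*(p^2 - 8*p + 15) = (p - 5)*(p + 2)*(p - 3)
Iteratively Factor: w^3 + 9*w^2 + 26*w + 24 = (w + 2)*(w^2 + 7*w + 12) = (w + 2)*(w + 3)*(w + 4)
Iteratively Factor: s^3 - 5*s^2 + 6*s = (s - 2)*(s^2 - 3*s) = s*(s - 2)*(s - 3)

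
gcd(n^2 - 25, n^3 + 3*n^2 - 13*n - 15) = n + 5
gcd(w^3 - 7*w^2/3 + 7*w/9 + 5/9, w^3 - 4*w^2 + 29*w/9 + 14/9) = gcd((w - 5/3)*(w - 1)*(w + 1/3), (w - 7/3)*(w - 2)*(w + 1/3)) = w + 1/3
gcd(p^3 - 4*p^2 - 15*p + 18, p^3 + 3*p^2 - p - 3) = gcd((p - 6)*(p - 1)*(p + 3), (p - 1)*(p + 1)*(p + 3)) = p^2 + 2*p - 3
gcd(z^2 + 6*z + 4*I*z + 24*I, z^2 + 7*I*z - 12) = z + 4*I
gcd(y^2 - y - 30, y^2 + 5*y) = y + 5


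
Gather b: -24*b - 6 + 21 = 15 - 24*b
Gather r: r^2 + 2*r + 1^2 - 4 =r^2 + 2*r - 3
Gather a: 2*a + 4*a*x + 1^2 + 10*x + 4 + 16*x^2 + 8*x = a*(4*x + 2) + 16*x^2 + 18*x + 5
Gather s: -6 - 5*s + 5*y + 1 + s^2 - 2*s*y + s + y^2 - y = s^2 + s*(-2*y - 4) + y^2 + 4*y - 5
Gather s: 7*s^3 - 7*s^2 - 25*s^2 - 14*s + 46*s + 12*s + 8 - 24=7*s^3 - 32*s^2 + 44*s - 16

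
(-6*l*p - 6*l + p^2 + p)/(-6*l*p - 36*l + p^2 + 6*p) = (p + 1)/(p + 6)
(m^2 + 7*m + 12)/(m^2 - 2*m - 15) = (m + 4)/(m - 5)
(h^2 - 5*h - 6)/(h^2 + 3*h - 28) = (h^2 - 5*h - 6)/(h^2 + 3*h - 28)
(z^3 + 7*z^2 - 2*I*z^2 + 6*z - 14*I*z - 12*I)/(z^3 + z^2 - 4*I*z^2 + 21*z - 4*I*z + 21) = (z^2 + 2*z*(3 - I) - 12*I)/(z^2 - 4*I*z + 21)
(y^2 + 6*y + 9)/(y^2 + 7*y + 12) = (y + 3)/(y + 4)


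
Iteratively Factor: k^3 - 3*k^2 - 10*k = (k - 5)*(k^2 + 2*k) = (k - 5)*(k + 2)*(k)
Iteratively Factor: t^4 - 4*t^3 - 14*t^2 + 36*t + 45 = (t - 5)*(t^3 + t^2 - 9*t - 9) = (t - 5)*(t - 3)*(t^2 + 4*t + 3) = (t - 5)*(t - 3)*(t + 1)*(t + 3)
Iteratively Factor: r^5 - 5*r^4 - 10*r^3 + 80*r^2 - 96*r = (r)*(r^4 - 5*r^3 - 10*r^2 + 80*r - 96) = r*(r - 3)*(r^3 - 2*r^2 - 16*r + 32) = r*(r - 3)*(r + 4)*(r^2 - 6*r + 8) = r*(r - 3)*(r - 2)*(r + 4)*(r - 4)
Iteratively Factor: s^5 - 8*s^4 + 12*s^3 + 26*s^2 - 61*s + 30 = (s - 5)*(s^4 - 3*s^3 - 3*s^2 + 11*s - 6) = (s - 5)*(s + 2)*(s^3 - 5*s^2 + 7*s - 3) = (s - 5)*(s - 3)*(s + 2)*(s^2 - 2*s + 1) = (s - 5)*(s - 3)*(s - 1)*(s + 2)*(s - 1)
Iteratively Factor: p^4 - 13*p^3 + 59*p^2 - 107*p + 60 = (p - 1)*(p^3 - 12*p^2 + 47*p - 60) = (p - 4)*(p - 1)*(p^2 - 8*p + 15) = (p - 4)*(p - 3)*(p - 1)*(p - 5)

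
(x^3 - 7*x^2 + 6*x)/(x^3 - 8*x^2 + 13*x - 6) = x/(x - 1)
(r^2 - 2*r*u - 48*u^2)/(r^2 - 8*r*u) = (r + 6*u)/r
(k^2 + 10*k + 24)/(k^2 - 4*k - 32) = (k + 6)/(k - 8)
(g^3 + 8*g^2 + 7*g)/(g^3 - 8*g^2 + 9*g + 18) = g*(g + 7)/(g^2 - 9*g + 18)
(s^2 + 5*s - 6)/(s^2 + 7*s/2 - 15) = 2*(s - 1)/(2*s - 5)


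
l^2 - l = l*(l - 1)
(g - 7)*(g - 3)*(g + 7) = g^3 - 3*g^2 - 49*g + 147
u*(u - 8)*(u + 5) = u^3 - 3*u^2 - 40*u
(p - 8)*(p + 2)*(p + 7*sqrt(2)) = p^3 - 6*p^2 + 7*sqrt(2)*p^2 - 42*sqrt(2)*p - 16*p - 112*sqrt(2)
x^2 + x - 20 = (x - 4)*(x + 5)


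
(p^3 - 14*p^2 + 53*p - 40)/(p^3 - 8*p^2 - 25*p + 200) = (p - 1)/(p + 5)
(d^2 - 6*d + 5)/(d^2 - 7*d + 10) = (d - 1)/(d - 2)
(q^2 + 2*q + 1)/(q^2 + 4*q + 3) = (q + 1)/(q + 3)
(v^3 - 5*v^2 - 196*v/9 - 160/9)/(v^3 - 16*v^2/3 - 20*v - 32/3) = (9*v^2 + 27*v + 20)/(3*(3*v^2 + 8*v + 4))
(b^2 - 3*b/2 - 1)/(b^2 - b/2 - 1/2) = (b - 2)/(b - 1)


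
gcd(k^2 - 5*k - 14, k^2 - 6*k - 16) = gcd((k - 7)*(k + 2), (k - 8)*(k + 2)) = k + 2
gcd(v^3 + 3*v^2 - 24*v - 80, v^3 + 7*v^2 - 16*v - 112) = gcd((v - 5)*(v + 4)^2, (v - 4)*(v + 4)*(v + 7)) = v + 4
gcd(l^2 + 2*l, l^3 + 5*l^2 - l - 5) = 1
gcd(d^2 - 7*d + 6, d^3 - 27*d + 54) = 1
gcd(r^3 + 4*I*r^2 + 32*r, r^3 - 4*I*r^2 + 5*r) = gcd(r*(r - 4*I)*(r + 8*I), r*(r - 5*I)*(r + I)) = r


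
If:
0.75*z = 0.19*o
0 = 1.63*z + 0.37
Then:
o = -0.90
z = -0.23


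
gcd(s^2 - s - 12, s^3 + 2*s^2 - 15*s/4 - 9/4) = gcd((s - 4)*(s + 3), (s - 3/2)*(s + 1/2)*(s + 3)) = s + 3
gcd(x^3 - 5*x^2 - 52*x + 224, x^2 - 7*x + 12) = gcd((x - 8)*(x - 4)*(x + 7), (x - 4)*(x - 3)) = x - 4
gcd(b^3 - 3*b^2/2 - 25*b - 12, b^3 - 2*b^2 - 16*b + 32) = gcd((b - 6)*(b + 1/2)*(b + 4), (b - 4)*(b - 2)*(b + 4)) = b + 4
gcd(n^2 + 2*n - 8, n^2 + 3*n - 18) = 1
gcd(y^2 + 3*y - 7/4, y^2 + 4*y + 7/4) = y + 7/2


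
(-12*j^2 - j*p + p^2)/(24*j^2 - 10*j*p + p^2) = (3*j + p)/(-6*j + p)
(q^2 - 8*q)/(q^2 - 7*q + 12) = q*(q - 8)/(q^2 - 7*q + 12)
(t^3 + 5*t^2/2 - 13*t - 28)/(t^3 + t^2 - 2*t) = (t^2 + t/2 - 14)/(t*(t - 1))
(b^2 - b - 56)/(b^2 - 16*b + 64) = (b + 7)/(b - 8)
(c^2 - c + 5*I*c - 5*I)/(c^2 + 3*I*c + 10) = (c - 1)/(c - 2*I)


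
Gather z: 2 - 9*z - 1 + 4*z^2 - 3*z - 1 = 4*z^2 - 12*z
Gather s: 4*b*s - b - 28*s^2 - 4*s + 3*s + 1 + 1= -b - 28*s^2 + s*(4*b - 1) + 2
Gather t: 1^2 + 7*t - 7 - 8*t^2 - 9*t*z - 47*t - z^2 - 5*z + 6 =-8*t^2 + t*(-9*z - 40) - z^2 - 5*z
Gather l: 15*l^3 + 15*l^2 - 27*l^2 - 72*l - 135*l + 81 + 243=15*l^3 - 12*l^2 - 207*l + 324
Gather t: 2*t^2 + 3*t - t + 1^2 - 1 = 2*t^2 + 2*t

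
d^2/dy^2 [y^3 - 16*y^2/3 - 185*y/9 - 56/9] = 6*y - 32/3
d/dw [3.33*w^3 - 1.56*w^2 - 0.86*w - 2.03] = 9.99*w^2 - 3.12*w - 0.86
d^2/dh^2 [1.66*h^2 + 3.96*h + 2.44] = 3.32000000000000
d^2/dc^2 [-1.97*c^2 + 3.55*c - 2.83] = -3.94000000000000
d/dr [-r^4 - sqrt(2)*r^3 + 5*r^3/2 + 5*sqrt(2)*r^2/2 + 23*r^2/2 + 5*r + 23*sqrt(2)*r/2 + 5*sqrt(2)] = -4*r^3 - 3*sqrt(2)*r^2 + 15*r^2/2 + 5*sqrt(2)*r + 23*r + 5 + 23*sqrt(2)/2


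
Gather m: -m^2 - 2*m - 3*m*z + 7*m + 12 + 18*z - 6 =-m^2 + m*(5 - 3*z) + 18*z + 6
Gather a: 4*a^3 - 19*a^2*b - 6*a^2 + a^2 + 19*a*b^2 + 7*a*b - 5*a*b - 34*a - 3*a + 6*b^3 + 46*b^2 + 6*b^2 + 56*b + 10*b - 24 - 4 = 4*a^3 + a^2*(-19*b - 5) + a*(19*b^2 + 2*b - 37) + 6*b^3 + 52*b^2 + 66*b - 28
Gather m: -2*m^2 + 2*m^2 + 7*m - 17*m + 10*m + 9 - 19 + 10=0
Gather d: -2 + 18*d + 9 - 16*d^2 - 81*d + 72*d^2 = 56*d^2 - 63*d + 7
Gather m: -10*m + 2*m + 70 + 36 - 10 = 96 - 8*m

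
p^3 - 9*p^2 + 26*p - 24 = (p - 4)*(p - 3)*(p - 2)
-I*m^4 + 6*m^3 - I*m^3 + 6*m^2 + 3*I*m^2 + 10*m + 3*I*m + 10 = (m - I)*(m + 2*I)*(m + 5*I)*(-I*m - I)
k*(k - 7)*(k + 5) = k^3 - 2*k^2 - 35*k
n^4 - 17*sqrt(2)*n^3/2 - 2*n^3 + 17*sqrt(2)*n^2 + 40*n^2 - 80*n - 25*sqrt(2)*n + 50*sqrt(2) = (n - 2)*(n - 5*sqrt(2))*(n - 5*sqrt(2)/2)*(n - sqrt(2))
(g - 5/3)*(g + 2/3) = g^2 - g - 10/9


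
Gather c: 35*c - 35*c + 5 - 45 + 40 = 0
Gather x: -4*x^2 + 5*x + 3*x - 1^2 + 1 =-4*x^2 + 8*x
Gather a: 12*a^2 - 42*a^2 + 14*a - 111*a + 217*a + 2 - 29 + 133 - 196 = -30*a^2 + 120*a - 90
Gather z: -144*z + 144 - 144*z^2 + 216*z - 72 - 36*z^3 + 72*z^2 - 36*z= -36*z^3 - 72*z^2 + 36*z + 72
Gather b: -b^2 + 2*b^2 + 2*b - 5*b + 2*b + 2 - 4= b^2 - b - 2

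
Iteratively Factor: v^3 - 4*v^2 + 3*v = (v)*(v^2 - 4*v + 3) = v*(v - 3)*(v - 1)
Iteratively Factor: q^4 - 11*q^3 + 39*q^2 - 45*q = (q - 5)*(q^3 - 6*q^2 + 9*q) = (q - 5)*(q - 3)*(q^2 - 3*q) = q*(q - 5)*(q - 3)*(q - 3)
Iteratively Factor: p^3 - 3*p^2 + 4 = (p - 2)*(p^2 - p - 2) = (p - 2)*(p + 1)*(p - 2)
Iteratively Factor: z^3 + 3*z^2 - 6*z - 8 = (z - 2)*(z^2 + 5*z + 4) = (z - 2)*(z + 1)*(z + 4)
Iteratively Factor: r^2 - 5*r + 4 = (r - 1)*(r - 4)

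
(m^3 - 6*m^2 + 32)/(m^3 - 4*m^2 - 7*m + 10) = (m^2 - 8*m + 16)/(m^2 - 6*m + 5)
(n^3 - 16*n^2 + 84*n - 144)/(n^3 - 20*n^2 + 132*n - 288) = (n - 4)/(n - 8)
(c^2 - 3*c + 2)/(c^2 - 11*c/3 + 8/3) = 3*(c - 2)/(3*c - 8)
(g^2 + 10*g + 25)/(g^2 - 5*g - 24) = (g^2 + 10*g + 25)/(g^2 - 5*g - 24)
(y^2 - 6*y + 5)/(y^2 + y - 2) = (y - 5)/(y + 2)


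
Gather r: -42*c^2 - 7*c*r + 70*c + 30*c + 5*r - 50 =-42*c^2 + 100*c + r*(5 - 7*c) - 50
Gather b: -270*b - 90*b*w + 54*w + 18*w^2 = b*(-90*w - 270) + 18*w^2 + 54*w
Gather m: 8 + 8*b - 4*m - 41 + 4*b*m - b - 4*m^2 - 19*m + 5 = 7*b - 4*m^2 + m*(4*b - 23) - 28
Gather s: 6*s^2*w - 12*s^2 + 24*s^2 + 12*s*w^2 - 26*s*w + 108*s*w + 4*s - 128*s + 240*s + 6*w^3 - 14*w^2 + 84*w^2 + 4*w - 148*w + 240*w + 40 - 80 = s^2*(6*w + 12) + s*(12*w^2 + 82*w + 116) + 6*w^3 + 70*w^2 + 96*w - 40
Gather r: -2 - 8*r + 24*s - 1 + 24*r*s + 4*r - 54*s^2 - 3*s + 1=r*(24*s - 4) - 54*s^2 + 21*s - 2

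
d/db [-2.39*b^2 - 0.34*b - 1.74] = -4.78*b - 0.34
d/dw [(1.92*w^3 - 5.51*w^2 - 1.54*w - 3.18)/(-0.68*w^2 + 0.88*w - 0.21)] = (-1.3056*w^4 + 3.3792*w^3 - 7.1056*w^2 - 2.0106*w + 3.1218)/(0.4624*w^4 - 1.1968*w^3 + 1.06*w^2 - 0.3696*w + 0.0441)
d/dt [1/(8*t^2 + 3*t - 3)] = (-16*t - 3)/(8*t^2 + 3*t - 3)^2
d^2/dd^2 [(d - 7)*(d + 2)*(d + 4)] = 6*d - 2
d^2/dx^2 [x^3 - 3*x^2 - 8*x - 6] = 6*x - 6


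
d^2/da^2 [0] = 0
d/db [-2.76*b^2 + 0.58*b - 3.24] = 0.58 - 5.52*b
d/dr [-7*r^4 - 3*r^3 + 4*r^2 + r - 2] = -28*r^3 - 9*r^2 + 8*r + 1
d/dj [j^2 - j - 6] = 2*j - 1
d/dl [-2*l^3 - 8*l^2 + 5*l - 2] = -6*l^2 - 16*l + 5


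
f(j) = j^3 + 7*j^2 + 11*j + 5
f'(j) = 3*j^2 + 14*j + 11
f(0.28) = 8.65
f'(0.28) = 15.16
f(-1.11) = 0.05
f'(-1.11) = -0.84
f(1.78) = 52.40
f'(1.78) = 45.43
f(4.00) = 225.00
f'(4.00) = 115.00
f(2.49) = 91.23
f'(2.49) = 64.46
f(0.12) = 6.42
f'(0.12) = 12.72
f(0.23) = 7.91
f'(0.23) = 14.38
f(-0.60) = 0.70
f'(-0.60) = 3.68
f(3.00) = 128.00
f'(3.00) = 80.00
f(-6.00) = -25.00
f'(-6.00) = 35.00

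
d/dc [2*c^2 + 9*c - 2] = 4*c + 9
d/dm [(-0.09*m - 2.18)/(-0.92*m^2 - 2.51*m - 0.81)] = (0.0828*m^2 + 0.2259*m - (0.09*m + 2.18)*(1.84*m + 2.51) + 0.0729)/(0.92*m^2 + 2.51*m + 0.81)^2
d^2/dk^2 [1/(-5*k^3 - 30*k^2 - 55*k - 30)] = 2*(3*(k + 2)*(k^3 + 6*k^2 + 11*k + 6) - (3*k^2 + 12*k + 11)^2)/(5*(k^3 + 6*k^2 + 11*k + 6)^3)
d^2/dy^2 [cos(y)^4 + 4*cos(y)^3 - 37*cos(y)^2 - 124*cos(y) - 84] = -16*sin(y)^4 - 128*sin(y)^2 + 121*cos(y) - 9*cos(3*y) + 70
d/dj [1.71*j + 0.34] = 1.71000000000000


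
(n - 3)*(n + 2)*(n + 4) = n^3 + 3*n^2 - 10*n - 24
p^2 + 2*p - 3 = (p - 1)*(p + 3)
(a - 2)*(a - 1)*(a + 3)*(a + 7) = a^4 + 7*a^3 - 7*a^2 - 43*a + 42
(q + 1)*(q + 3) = q^2 + 4*q + 3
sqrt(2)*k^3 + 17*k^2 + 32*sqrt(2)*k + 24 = (k + 2*sqrt(2))*(k + 6*sqrt(2))*(sqrt(2)*k + 1)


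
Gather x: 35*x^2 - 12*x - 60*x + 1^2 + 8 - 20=35*x^2 - 72*x - 11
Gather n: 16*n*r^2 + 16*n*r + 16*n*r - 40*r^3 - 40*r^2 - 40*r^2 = n*(16*r^2 + 32*r) - 40*r^3 - 80*r^2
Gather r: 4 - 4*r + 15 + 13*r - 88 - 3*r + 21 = 6*r - 48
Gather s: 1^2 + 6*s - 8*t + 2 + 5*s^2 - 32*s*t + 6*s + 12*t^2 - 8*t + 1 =5*s^2 + s*(12 - 32*t) + 12*t^2 - 16*t + 4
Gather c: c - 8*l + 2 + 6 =c - 8*l + 8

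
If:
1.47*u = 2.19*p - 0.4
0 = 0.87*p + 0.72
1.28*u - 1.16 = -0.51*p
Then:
No Solution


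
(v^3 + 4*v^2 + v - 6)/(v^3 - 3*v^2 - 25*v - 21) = (v^2 + v - 2)/(v^2 - 6*v - 7)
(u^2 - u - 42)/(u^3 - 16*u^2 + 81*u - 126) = (u + 6)/(u^2 - 9*u + 18)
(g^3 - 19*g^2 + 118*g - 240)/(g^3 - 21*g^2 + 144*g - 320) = (g - 6)/(g - 8)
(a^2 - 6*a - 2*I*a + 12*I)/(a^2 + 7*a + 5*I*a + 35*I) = (a^2 - 2*a*(3 + I) + 12*I)/(a^2 + a*(7 + 5*I) + 35*I)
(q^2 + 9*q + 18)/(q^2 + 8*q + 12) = (q + 3)/(q + 2)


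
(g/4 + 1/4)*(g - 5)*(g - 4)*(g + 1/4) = g^4/4 - 31*g^3/16 + 9*g^2/4 + 91*g/16 + 5/4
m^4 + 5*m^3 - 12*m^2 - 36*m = m*(m - 3)*(m + 2)*(m + 6)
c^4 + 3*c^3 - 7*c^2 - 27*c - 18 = (c - 3)*(c + 1)*(c + 2)*(c + 3)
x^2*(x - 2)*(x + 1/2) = x^4 - 3*x^3/2 - x^2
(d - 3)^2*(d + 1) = d^3 - 5*d^2 + 3*d + 9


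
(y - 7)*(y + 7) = y^2 - 49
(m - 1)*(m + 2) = m^2 + m - 2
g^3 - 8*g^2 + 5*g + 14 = (g - 7)*(g - 2)*(g + 1)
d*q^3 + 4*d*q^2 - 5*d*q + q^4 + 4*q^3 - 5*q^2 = q*(d + q)*(q - 1)*(q + 5)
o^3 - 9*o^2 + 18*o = o*(o - 6)*(o - 3)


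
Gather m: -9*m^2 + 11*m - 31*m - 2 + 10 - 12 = -9*m^2 - 20*m - 4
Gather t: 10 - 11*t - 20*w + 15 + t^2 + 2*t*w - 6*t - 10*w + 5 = t^2 + t*(2*w - 17) - 30*w + 30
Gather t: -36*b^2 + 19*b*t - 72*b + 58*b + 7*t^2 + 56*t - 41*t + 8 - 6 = -36*b^2 - 14*b + 7*t^2 + t*(19*b + 15) + 2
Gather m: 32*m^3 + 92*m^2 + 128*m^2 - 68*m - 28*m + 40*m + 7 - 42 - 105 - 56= 32*m^3 + 220*m^2 - 56*m - 196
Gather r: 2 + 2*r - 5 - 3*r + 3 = -r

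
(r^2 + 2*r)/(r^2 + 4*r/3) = 3*(r + 2)/(3*r + 4)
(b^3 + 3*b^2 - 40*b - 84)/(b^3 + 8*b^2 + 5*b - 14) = (b - 6)/(b - 1)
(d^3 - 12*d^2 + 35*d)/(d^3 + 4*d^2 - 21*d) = (d^2 - 12*d + 35)/(d^2 + 4*d - 21)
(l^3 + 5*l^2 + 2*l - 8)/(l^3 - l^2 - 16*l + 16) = (l + 2)/(l - 4)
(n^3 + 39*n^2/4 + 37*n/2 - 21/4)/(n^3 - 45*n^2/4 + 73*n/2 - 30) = (4*n^3 + 39*n^2 + 74*n - 21)/(4*n^3 - 45*n^2 + 146*n - 120)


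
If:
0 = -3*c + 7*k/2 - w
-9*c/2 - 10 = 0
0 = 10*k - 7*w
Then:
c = -20/9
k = -280/87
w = -400/87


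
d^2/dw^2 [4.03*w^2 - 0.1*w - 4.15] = 8.06000000000000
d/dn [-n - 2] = -1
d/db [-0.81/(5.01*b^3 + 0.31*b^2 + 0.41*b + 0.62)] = (12.1743*b^2 + 0.5022*b + 0.3321)/(5.01*b^3 + 0.31*b^2 + 0.41*b + 0.62)^2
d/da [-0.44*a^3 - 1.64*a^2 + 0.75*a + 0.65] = -1.32*a^2 - 3.28*a + 0.75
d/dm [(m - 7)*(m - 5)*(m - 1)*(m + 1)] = 4*m^3 - 36*m^2 + 68*m + 12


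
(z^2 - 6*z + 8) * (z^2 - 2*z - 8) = z^4 - 8*z^3 + 12*z^2 + 32*z - 64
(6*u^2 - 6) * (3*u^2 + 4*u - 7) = 18*u^4 + 24*u^3 - 60*u^2 - 24*u + 42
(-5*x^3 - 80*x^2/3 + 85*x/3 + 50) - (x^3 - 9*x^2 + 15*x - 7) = -6*x^3 - 53*x^2/3 + 40*x/3 + 57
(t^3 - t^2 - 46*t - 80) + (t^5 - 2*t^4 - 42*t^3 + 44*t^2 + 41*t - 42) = t^5 - 2*t^4 - 41*t^3 + 43*t^2 - 5*t - 122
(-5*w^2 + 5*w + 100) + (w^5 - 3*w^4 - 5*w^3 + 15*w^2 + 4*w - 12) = w^5 - 3*w^4 - 5*w^3 + 10*w^2 + 9*w + 88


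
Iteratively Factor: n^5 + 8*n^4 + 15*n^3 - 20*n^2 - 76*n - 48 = (n + 4)*(n^4 + 4*n^3 - n^2 - 16*n - 12) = (n + 2)*(n + 4)*(n^3 + 2*n^2 - 5*n - 6) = (n + 2)*(n + 3)*(n + 4)*(n^2 - n - 2) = (n + 1)*(n + 2)*(n + 3)*(n + 4)*(n - 2)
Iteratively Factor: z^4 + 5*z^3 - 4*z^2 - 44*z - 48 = (z - 3)*(z^3 + 8*z^2 + 20*z + 16) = (z - 3)*(z + 2)*(z^2 + 6*z + 8) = (z - 3)*(z + 2)*(z + 4)*(z + 2)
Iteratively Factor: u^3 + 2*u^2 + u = (u + 1)*(u^2 + u) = (u + 1)^2*(u)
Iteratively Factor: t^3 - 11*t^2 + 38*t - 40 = (t - 4)*(t^2 - 7*t + 10) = (t - 5)*(t - 4)*(t - 2)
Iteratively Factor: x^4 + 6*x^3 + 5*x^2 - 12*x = (x + 4)*(x^3 + 2*x^2 - 3*x) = (x + 3)*(x + 4)*(x^2 - x) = x*(x + 3)*(x + 4)*(x - 1)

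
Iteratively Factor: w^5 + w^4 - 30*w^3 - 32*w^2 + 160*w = (w + 4)*(w^4 - 3*w^3 - 18*w^2 + 40*w) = (w - 5)*(w + 4)*(w^3 + 2*w^2 - 8*w) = (w - 5)*(w + 4)^2*(w^2 - 2*w) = w*(w - 5)*(w + 4)^2*(w - 2)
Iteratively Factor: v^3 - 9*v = (v - 3)*(v^2 + 3*v) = (v - 3)*(v + 3)*(v)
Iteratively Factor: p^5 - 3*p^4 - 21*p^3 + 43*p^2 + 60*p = (p + 1)*(p^4 - 4*p^3 - 17*p^2 + 60*p) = (p - 5)*(p + 1)*(p^3 + p^2 - 12*p) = (p - 5)*(p + 1)*(p + 4)*(p^2 - 3*p) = (p - 5)*(p - 3)*(p + 1)*(p + 4)*(p)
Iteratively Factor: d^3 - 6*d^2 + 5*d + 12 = (d + 1)*(d^2 - 7*d + 12) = (d - 3)*(d + 1)*(d - 4)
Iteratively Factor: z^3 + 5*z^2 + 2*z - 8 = (z + 2)*(z^2 + 3*z - 4) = (z + 2)*(z + 4)*(z - 1)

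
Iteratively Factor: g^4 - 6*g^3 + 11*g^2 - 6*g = (g)*(g^3 - 6*g^2 + 11*g - 6) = g*(g - 2)*(g^2 - 4*g + 3) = g*(g - 3)*(g - 2)*(g - 1)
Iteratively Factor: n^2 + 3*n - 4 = (n + 4)*(n - 1)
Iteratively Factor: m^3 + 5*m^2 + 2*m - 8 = (m + 4)*(m^2 + m - 2) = (m - 1)*(m + 4)*(m + 2)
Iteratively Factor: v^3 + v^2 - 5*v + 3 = (v - 1)*(v^2 + 2*v - 3) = (v - 1)^2*(v + 3)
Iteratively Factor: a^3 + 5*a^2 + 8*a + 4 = (a + 1)*(a^2 + 4*a + 4) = (a + 1)*(a + 2)*(a + 2)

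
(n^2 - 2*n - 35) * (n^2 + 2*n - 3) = n^4 - 42*n^2 - 64*n + 105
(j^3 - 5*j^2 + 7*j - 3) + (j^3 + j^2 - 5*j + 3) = 2*j^3 - 4*j^2 + 2*j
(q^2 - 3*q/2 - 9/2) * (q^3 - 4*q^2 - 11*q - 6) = q^5 - 11*q^4/2 - 19*q^3/2 + 57*q^2/2 + 117*q/2 + 27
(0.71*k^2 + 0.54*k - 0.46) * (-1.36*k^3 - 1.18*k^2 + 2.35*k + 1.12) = -0.9656*k^5 - 1.5722*k^4 + 1.6569*k^3 + 2.607*k^2 - 0.4762*k - 0.5152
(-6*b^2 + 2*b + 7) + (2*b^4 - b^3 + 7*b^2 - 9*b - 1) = 2*b^4 - b^3 + b^2 - 7*b + 6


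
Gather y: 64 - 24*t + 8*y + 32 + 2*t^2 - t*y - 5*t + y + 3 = 2*t^2 - 29*t + y*(9 - t) + 99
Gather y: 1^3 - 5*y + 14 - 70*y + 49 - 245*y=64 - 320*y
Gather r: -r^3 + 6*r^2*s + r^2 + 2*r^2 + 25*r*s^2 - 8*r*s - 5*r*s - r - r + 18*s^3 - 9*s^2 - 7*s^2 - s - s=-r^3 + r^2*(6*s + 3) + r*(25*s^2 - 13*s - 2) + 18*s^3 - 16*s^2 - 2*s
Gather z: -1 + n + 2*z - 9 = n + 2*z - 10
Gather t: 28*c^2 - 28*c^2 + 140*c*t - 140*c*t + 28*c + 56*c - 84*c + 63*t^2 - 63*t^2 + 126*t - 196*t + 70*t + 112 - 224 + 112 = 0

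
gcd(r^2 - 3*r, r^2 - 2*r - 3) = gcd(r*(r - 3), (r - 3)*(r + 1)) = r - 3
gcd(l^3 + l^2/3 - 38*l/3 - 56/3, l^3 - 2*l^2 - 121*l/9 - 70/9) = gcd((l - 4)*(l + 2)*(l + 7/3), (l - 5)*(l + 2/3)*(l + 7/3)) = l + 7/3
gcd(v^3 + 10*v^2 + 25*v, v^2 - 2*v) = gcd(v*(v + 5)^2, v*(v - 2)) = v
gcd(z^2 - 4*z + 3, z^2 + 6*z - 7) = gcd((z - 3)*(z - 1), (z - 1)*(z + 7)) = z - 1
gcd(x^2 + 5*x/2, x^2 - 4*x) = x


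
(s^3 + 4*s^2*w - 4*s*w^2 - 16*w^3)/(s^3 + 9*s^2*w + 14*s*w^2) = (s^2 + 2*s*w - 8*w^2)/(s*(s + 7*w))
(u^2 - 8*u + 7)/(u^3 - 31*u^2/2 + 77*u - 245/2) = 2*(u - 1)/(2*u^2 - 17*u + 35)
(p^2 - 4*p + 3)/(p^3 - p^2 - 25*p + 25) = (p - 3)/(p^2 - 25)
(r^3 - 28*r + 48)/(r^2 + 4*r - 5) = (r^3 - 28*r + 48)/(r^2 + 4*r - 5)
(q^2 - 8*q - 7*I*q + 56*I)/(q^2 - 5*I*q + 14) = (q - 8)/(q + 2*I)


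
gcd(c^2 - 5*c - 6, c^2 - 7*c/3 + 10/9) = 1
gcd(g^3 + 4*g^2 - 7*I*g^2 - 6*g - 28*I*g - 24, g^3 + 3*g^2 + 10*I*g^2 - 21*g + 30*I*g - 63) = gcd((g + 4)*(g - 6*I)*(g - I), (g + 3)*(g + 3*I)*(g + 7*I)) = 1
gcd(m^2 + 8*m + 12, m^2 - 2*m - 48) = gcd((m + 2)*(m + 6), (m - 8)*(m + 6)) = m + 6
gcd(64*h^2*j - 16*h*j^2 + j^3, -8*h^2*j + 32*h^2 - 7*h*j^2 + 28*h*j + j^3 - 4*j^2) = 8*h - j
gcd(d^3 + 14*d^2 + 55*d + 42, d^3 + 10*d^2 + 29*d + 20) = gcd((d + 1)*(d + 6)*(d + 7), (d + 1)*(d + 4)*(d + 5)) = d + 1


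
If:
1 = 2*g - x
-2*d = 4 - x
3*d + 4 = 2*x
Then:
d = -4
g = -3/2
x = -4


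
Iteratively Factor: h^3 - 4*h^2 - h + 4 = (h + 1)*(h^2 - 5*h + 4) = (h - 4)*(h + 1)*(h - 1)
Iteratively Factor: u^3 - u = (u - 1)*(u^2 + u) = u*(u - 1)*(u + 1)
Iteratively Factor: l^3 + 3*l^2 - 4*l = (l - 1)*(l^2 + 4*l) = (l - 1)*(l + 4)*(l)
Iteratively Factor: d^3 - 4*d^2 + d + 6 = (d + 1)*(d^2 - 5*d + 6) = (d - 3)*(d + 1)*(d - 2)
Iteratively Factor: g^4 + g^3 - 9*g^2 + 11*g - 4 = (g + 4)*(g^3 - 3*g^2 + 3*g - 1) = (g - 1)*(g + 4)*(g^2 - 2*g + 1) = (g - 1)^2*(g + 4)*(g - 1)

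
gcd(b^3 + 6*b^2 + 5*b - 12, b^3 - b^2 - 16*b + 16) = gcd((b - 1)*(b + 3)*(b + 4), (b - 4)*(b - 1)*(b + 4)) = b^2 + 3*b - 4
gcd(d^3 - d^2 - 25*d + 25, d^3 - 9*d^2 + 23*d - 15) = d^2 - 6*d + 5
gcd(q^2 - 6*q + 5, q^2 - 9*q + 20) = q - 5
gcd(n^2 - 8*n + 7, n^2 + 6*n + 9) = 1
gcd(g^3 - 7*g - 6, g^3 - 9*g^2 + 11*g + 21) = g^2 - 2*g - 3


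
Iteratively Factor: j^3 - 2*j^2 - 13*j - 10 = (j - 5)*(j^2 + 3*j + 2) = (j - 5)*(j + 1)*(j + 2)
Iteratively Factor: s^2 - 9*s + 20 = (s - 4)*(s - 5)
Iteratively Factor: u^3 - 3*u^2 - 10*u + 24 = (u - 4)*(u^2 + u - 6) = (u - 4)*(u - 2)*(u + 3)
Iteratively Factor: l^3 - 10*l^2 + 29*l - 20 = (l - 4)*(l^2 - 6*l + 5) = (l - 5)*(l - 4)*(l - 1)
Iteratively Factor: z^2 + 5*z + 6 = (z + 3)*(z + 2)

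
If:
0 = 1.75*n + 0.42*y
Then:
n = -0.24*y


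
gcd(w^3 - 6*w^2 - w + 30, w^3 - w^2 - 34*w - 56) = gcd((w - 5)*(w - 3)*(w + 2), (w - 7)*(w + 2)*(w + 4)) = w + 2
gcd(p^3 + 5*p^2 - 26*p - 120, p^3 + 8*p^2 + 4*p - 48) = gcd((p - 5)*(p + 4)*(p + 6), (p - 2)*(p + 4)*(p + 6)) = p^2 + 10*p + 24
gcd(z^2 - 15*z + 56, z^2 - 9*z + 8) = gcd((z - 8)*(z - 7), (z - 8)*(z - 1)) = z - 8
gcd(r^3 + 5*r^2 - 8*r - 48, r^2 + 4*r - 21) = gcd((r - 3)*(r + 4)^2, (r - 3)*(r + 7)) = r - 3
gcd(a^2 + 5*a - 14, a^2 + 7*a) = a + 7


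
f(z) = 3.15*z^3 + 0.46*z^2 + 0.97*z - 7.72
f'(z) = 9.45*z^2 + 0.92*z + 0.97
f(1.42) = 3.60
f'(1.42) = 21.33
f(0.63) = -6.14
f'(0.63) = 5.30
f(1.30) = 1.24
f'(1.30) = 18.14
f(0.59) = -6.34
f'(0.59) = 4.80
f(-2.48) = -55.34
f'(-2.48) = 56.81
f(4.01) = 206.68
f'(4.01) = 156.62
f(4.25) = 246.52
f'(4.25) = 175.57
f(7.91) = 1587.71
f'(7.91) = 599.52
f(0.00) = -7.72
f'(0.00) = 0.97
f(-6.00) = -677.38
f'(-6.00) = 335.65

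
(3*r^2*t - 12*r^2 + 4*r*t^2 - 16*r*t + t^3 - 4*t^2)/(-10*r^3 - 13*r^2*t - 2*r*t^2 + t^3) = (-3*r*t + 12*r - t^2 + 4*t)/(10*r^2 + 3*r*t - t^2)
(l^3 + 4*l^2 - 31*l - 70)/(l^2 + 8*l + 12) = (l^2 + 2*l - 35)/(l + 6)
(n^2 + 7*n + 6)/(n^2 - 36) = (n + 1)/(n - 6)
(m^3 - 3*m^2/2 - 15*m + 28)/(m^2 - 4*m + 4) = (m^2 + m/2 - 14)/(m - 2)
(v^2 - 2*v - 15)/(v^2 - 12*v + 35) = (v + 3)/(v - 7)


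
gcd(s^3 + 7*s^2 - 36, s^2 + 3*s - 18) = s + 6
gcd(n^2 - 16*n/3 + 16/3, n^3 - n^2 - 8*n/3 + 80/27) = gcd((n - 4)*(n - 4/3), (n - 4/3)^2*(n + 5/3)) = n - 4/3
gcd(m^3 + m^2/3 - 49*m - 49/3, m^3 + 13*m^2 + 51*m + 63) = m + 7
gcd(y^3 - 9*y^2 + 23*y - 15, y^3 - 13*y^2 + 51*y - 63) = y - 3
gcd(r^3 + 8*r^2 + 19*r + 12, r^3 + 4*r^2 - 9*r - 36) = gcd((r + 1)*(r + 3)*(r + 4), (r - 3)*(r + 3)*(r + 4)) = r^2 + 7*r + 12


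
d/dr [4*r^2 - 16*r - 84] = 8*r - 16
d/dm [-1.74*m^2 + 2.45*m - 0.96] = 2.45 - 3.48*m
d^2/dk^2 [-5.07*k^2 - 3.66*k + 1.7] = -10.1400000000000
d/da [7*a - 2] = 7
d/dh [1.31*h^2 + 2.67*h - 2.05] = 2.62*h + 2.67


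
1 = 1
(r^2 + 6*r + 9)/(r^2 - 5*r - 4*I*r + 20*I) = (r^2 + 6*r + 9)/(r^2 - 5*r - 4*I*r + 20*I)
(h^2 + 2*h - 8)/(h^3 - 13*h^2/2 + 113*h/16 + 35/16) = 16*(h^2 + 2*h - 8)/(16*h^3 - 104*h^2 + 113*h + 35)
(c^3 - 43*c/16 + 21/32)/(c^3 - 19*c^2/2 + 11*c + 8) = (32*c^3 - 86*c + 21)/(16*(2*c^3 - 19*c^2 + 22*c + 16))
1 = 1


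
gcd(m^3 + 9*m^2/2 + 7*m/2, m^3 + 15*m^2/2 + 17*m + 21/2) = m^2 + 9*m/2 + 7/2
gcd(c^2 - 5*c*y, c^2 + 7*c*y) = c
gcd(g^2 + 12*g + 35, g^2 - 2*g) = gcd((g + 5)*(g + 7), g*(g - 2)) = 1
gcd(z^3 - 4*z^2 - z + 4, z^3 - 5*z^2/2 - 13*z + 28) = z - 4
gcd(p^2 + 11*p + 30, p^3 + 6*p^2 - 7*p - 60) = p + 5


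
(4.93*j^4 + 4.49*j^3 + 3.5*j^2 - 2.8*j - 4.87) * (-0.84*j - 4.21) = -4.1412*j^5 - 24.5269*j^4 - 21.8429*j^3 - 12.383*j^2 + 15.8788*j + 20.5027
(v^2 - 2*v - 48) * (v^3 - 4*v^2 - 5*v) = v^5 - 6*v^4 - 45*v^3 + 202*v^2 + 240*v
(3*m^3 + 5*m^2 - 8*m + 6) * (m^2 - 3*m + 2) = 3*m^5 - 4*m^4 - 17*m^3 + 40*m^2 - 34*m + 12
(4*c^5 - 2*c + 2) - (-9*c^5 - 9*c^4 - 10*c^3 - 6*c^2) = 13*c^5 + 9*c^4 + 10*c^3 + 6*c^2 - 2*c + 2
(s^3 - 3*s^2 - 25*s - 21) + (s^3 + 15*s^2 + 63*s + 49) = 2*s^3 + 12*s^2 + 38*s + 28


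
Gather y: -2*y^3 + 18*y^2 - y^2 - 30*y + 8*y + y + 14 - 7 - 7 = -2*y^3 + 17*y^2 - 21*y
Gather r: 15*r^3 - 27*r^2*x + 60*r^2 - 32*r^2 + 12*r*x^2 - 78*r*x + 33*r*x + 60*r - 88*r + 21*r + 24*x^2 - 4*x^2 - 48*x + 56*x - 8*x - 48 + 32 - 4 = 15*r^3 + r^2*(28 - 27*x) + r*(12*x^2 - 45*x - 7) + 20*x^2 - 20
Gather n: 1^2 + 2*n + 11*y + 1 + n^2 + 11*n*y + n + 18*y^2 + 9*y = n^2 + n*(11*y + 3) + 18*y^2 + 20*y + 2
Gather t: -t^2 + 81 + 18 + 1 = 100 - t^2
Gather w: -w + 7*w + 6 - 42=6*w - 36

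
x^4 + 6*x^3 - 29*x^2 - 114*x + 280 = (x - 4)*(x - 2)*(x + 5)*(x + 7)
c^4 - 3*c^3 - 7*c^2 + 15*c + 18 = (c - 3)^2*(c + 1)*(c + 2)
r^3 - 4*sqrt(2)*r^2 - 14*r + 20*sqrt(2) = (r - 5*sqrt(2))*(r - sqrt(2))*(r + 2*sqrt(2))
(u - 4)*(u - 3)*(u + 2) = u^3 - 5*u^2 - 2*u + 24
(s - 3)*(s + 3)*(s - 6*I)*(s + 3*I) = s^4 - 3*I*s^3 + 9*s^2 + 27*I*s - 162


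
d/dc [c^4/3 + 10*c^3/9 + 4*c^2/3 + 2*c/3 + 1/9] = 4*c^3/3 + 10*c^2/3 + 8*c/3 + 2/3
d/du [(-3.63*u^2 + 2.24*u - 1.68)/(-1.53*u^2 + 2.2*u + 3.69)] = (-4.5588*u^2 - 31.9302*u + 11.9616)/(2.3409*u^4 - 6.732*u^3 - 6.4514*u^2 + 16.236*u + 13.6161)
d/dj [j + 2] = 1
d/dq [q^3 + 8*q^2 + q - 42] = 3*q^2 + 16*q + 1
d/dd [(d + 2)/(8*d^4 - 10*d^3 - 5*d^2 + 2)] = (8*d^4 - 10*d^3 - 5*d^2 + 2*d*(d + 2)*(-16*d^2 + 15*d + 5) + 2)/(8*d^4 - 10*d^3 - 5*d^2 + 2)^2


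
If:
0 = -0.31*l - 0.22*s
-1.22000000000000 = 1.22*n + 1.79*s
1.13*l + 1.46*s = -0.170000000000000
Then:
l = 0.18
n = -0.62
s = -0.26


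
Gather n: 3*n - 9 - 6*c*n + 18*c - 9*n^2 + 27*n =18*c - 9*n^2 + n*(30 - 6*c) - 9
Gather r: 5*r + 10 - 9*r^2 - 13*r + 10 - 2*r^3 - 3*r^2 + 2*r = -2*r^3 - 12*r^2 - 6*r + 20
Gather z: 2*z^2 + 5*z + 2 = 2*z^2 + 5*z + 2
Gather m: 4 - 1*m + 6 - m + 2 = 12 - 2*m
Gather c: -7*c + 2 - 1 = 1 - 7*c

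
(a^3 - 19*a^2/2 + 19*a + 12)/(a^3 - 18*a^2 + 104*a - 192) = (a + 1/2)/(a - 8)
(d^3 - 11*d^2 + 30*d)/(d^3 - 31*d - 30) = d*(d - 5)/(d^2 + 6*d + 5)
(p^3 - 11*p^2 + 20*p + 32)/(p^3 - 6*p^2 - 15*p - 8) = (p - 4)/(p + 1)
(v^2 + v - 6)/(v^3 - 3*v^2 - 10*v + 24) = 1/(v - 4)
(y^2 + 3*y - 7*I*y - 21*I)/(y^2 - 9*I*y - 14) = (y + 3)/(y - 2*I)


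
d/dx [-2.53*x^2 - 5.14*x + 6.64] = -5.06*x - 5.14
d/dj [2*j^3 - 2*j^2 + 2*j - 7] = 6*j^2 - 4*j + 2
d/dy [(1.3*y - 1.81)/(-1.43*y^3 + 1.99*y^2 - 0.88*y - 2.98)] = (3.718*y^3 - 10.3519*y^2 + 7.2038*y - 5.4668)/(2.0449*y^6 - 5.6914*y^5 + 6.4769*y^4 + 5.0204*y^3 - 11.086*y^2 + 5.2448*y + 8.8804)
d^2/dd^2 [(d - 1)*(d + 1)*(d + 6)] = 6*d + 12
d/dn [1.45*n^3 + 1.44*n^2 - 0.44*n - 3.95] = 4.35*n^2 + 2.88*n - 0.44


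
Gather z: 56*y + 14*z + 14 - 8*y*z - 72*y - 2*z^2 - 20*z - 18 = -16*y - 2*z^2 + z*(-8*y - 6) - 4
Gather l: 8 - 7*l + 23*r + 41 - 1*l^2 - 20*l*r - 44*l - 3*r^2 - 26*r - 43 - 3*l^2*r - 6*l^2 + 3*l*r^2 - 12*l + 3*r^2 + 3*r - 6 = l^2*(-3*r - 7) + l*(3*r^2 - 20*r - 63)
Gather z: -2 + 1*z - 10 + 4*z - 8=5*z - 20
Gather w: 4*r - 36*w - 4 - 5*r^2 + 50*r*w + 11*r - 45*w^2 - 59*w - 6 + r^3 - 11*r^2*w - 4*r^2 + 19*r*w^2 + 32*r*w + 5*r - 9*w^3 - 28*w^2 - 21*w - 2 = r^3 - 9*r^2 + 20*r - 9*w^3 + w^2*(19*r - 73) + w*(-11*r^2 + 82*r - 116) - 12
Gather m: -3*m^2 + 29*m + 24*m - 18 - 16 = -3*m^2 + 53*m - 34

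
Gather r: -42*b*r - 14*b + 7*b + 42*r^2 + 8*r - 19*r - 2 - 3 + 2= -7*b + 42*r^2 + r*(-42*b - 11) - 3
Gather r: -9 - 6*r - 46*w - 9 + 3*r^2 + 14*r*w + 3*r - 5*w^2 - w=3*r^2 + r*(14*w - 3) - 5*w^2 - 47*w - 18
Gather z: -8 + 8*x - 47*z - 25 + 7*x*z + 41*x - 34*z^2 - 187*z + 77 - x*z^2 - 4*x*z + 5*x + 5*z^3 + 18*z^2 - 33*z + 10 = 54*x + 5*z^3 + z^2*(-x - 16) + z*(3*x - 267) + 54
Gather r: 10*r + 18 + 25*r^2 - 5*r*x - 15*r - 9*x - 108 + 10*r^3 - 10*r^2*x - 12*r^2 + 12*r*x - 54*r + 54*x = 10*r^3 + r^2*(13 - 10*x) + r*(7*x - 59) + 45*x - 90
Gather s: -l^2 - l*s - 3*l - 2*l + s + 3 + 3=-l^2 - 5*l + s*(1 - l) + 6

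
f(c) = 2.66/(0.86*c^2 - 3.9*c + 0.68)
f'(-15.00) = 0.00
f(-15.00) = 0.01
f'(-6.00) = 0.01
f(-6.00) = 0.05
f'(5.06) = -1.45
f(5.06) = 0.90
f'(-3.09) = 0.06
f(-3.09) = 0.13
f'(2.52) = -0.09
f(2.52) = -0.72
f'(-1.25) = 0.34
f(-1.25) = 0.39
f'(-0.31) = 3.03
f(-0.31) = 1.35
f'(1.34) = 0.47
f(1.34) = -0.89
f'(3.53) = -1.03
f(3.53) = -1.12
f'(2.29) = -0.01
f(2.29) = -0.71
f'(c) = 2.66*(3.9 - 1.72*c)/(0.86*c^2 - 3.9*c + 0.68)^2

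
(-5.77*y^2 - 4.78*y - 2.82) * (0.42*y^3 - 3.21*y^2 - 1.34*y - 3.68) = -2.4234*y^5 + 16.5141*y^4 + 21.8912*y^3 + 36.691*y^2 + 21.3692*y + 10.3776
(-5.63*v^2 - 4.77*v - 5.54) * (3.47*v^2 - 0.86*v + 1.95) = -19.5361*v^4 - 11.7101*v^3 - 26.1001*v^2 - 4.5371*v - 10.803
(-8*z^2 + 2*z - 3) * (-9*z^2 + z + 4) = 72*z^4 - 26*z^3 - 3*z^2 + 5*z - 12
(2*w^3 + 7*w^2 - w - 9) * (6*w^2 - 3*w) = 12*w^5 + 36*w^4 - 27*w^3 - 51*w^2 + 27*w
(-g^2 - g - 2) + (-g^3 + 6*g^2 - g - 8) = -g^3 + 5*g^2 - 2*g - 10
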